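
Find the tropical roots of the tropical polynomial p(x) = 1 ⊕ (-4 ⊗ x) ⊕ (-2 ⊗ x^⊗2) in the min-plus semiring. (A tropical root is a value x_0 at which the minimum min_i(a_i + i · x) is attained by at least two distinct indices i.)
Roots: {-2, 5}

Each tropical root is a break point of the lower envelope of the lines y = a_i + i · x (there are 3 lines, with slopes 0, 1, ..., 2). Only the lines that attain the minimum somewhere contribute to roots; other lines are dominated. Here the surviving (envelope) indices are i = 2, i = 1, i = 0.
Intersections between consecutive envelope lines give the roots: for adjacent envelope indices i < j the intersection is x = (a_i − a_j) / (j − i). Reading off the sorted break points: {-2, 5}.
Verification: at each break x_0, at least two indices attain the minimum of min_i(a_i + i · x_0).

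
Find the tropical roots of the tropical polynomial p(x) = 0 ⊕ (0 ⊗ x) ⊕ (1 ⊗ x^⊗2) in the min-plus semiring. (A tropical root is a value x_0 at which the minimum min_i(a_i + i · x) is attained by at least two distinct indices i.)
Roots: {-1, 0}

Each tropical root is a break point of the lower envelope of the lines y = a_i + i · x (there are 3 lines, with slopes 0, 1, ..., 2). Only the lines that attain the minimum somewhere contribute to roots; other lines are dominated. Here the surviving (envelope) indices are i = 2, i = 1, i = 0.
Intersections between consecutive envelope lines give the roots: for adjacent envelope indices i < j the intersection is x = (a_i − a_j) / (j − i). Reading off the sorted break points: {-1, 0}.
Verification: at each break x_0, at least two indices attain the minimum of min_i(a_i + i · x_0).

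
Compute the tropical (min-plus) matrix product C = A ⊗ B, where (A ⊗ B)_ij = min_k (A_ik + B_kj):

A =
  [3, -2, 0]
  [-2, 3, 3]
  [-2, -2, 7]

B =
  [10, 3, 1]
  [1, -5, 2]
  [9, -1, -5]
A ⊗ B =
  [-1, -7, -5]
  [4, -2, -2]
  [-1, -7, -1]

Apply the min-plus product entry-by-entry:
  C[0][0] = min over k of (A[0][0] + B[0][0] = 3 + 10 = 13, A[0][1] + B[1][0] = -2 + 1 = -1, A[0][2] + B[2][0] = 0 + 9 = 9) = -1 (attained at k = 1)
  C[0][1] = min over k of (A[0][0] + B[0][1] = 3 + 3 = 6, A[0][1] + B[1][1] = -2 + -5 = -7, A[0][2] + B[2][1] = 0 + -1 = -1) = -7 (attained at k = 1)
  C[0][2] = min over k of (A[0][0] + B[0][2] = 3 + 1 = 4, A[0][1] + B[1][2] = -2 + 2 = 0, A[0][2] + B[2][2] = 0 + -5 = -5) = -5 (attained at k = 2)
  C[1][0] = min over k of (A[1][0] + B[0][0] = -2 + 10 = 8, A[1][1] + B[1][0] = 3 + 1 = 4, A[1][2] + B[2][0] = 3 + 9 = 12) = 4 (attained at k = 1)
  C[1][1] = min over k of (A[1][0] + B[0][1] = -2 + 3 = 1, A[1][1] + B[1][1] = 3 + -5 = -2, A[1][2] + B[2][1] = 3 + -1 = 2) = -2 (attained at k = 1)
  C[1][2] = min over k of (A[1][0] + B[0][2] = -2 + 1 = -1, A[1][1] + B[1][2] = 3 + 2 = 5, A[1][2] + B[2][2] = 3 + -5 = -2) = -2 (attained at k = 2)
  C[2][0] = min over k of (A[2][0] + B[0][0] = -2 + 10 = 8, A[2][1] + B[1][0] = -2 + 1 = -1, A[2][2] + B[2][0] = 7 + 9 = 16) = -1 (attained at k = 1)
  C[2][1] = min over k of (A[2][0] + B[0][1] = -2 + 3 = 1, A[2][1] + B[1][1] = -2 + -5 = -7, A[2][2] + B[2][1] = 7 + -1 = 6) = -7 (attained at k = 1)
  C[2][2] = min over k of (A[2][0] + B[0][2] = -2 + 1 = -1, A[2][1] + B[1][2] = -2 + 2 = 0, A[2][2] + B[2][2] = 7 + -5 = 2) = -1 (attained at k = 0)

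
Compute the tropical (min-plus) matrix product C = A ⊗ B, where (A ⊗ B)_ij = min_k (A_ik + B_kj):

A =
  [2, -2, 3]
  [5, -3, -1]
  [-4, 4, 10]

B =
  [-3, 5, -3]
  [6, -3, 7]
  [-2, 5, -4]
A ⊗ B =
  [-1, -5, -1]
  [-3, -6, -5]
  [-7, 1, -7]

Apply the min-plus product entry-by-entry:
  C[0][0] = min over k of (A[0][0] + B[0][0] = 2 + -3 = -1, A[0][1] + B[1][0] = -2 + 6 = 4, A[0][2] + B[2][0] = 3 + -2 = 1) = -1 (attained at k = 0)
  C[0][1] = min over k of (A[0][0] + B[0][1] = 2 + 5 = 7, A[0][1] + B[1][1] = -2 + -3 = -5, A[0][2] + B[2][1] = 3 + 5 = 8) = -5 (attained at k = 1)
  C[0][2] = min over k of (A[0][0] + B[0][2] = 2 + -3 = -1, A[0][1] + B[1][2] = -2 + 7 = 5, A[0][2] + B[2][2] = 3 + -4 = -1) = -1 (attained at k = 0)
  C[1][0] = min over k of (A[1][0] + B[0][0] = 5 + -3 = 2, A[1][1] + B[1][0] = -3 + 6 = 3, A[1][2] + B[2][0] = -1 + -2 = -3) = -3 (attained at k = 2)
  C[1][1] = min over k of (A[1][0] + B[0][1] = 5 + 5 = 10, A[1][1] + B[1][1] = -3 + -3 = -6, A[1][2] + B[2][1] = -1 + 5 = 4) = -6 (attained at k = 1)
  C[1][2] = min over k of (A[1][0] + B[0][2] = 5 + -3 = 2, A[1][1] + B[1][2] = -3 + 7 = 4, A[1][2] + B[2][2] = -1 + -4 = -5) = -5 (attained at k = 2)
  C[2][0] = min over k of (A[2][0] + B[0][0] = -4 + -3 = -7, A[2][1] + B[1][0] = 4 + 6 = 10, A[2][2] + B[2][0] = 10 + -2 = 8) = -7 (attained at k = 0)
  C[2][1] = min over k of (A[2][0] + B[0][1] = -4 + 5 = 1, A[2][1] + B[1][1] = 4 + -3 = 1, A[2][2] + B[2][1] = 10 + 5 = 15) = 1 (attained at k = 0)
  C[2][2] = min over k of (A[2][0] + B[0][2] = -4 + -3 = -7, A[2][1] + B[1][2] = 4 + 7 = 11, A[2][2] + B[2][2] = 10 + -4 = 6) = -7 (attained at k = 0)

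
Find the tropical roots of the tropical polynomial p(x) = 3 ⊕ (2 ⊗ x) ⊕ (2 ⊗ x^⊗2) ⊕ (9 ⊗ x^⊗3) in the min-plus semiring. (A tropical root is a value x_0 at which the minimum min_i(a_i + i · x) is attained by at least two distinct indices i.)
Roots: {-7, 0, 1}

Each tropical root is a break point of the lower envelope of the lines y = a_i + i · x (there are 4 lines, with slopes 0, 1, ..., 3). Only the lines that attain the minimum somewhere contribute to roots; other lines are dominated. Here the surviving (envelope) indices are i = 3, i = 2, i = 1, i = 0.
Intersections between consecutive envelope lines give the roots: for adjacent envelope indices i < j the intersection is x = (a_i − a_j) / (j − i). Reading off the sorted break points: {-7, 0, 1}.
Verification: at each break x_0, at least two indices attain the minimum of min_i(a_i + i · x_0).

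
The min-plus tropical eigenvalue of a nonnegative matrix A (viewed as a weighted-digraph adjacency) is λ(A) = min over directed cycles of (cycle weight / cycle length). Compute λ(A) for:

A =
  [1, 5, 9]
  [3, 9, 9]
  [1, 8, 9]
λ(A) = 1

Enumerate directed cycles and compute their means (weight / length). Sample:
  cycle 0 → 0: weight = 1, length = 1, mean = 1/1 ≈ 1.000
  cycle 1 → 1: weight = 9, length = 1, mean = 9/1 ≈ 9.000
  cycle 2 → 2: weight = 9, length = 1, mean = 9/1 ≈ 9.000
  cycle 0 → 1 → 0: weight = 8, length = 2, mean = 8/2 ≈ 4.000
  cycle 0 → 2 → 0: weight = 10, length = 2, mean = 10/2 ≈ 5.000
  cycle 1 → 0 → 1: weight = 8, length = 2, mean = 8/2 ≈ 4.000
Minimum mean = 1.000, attained e.g. along the cycle 0 → 0 with weight 1 and length 1. So λ(A) = 1/1 = 1.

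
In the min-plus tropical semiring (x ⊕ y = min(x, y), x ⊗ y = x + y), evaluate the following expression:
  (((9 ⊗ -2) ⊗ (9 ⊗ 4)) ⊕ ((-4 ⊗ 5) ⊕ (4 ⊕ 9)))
(((9 ⊗ -2) ⊗ (9 ⊗ 4)) ⊕ ((-4 ⊗ 5) ⊕ (4 ⊕ 9))) = 1

Expand innermost to outermost. Recall ⊕ takes the minimum of its arguments and ⊗ takes their sum. Working out the expression (((9 ⊗ -2) ⊗ (9 ⊗ 4)) ⊕ ((-4 ⊗ 5) ⊕ (4 ⊕ 9))) gives 1.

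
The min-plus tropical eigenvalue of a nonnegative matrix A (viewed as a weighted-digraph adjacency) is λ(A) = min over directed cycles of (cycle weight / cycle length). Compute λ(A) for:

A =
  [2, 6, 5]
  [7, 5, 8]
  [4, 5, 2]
λ(A) = 2

Enumerate directed cycles and compute their means (weight / length). Sample:
  cycle 0 → 0: weight = 2, length = 1, mean = 2/1 ≈ 2.000
  cycle 1 → 1: weight = 5, length = 1, mean = 5/1 ≈ 5.000
  cycle 2 → 2: weight = 2, length = 1, mean = 2/1 ≈ 2.000
  cycle 0 → 1 → 0: weight = 13, length = 2, mean = 13/2 ≈ 6.500
  cycle 0 → 2 → 0: weight = 9, length = 2, mean = 9/2 ≈ 4.500
  cycle 1 → 0 → 1: weight = 13, length = 2, mean = 13/2 ≈ 6.500
Minimum mean = 2.000, attained e.g. along the cycle 0 → 0 with weight 2 and length 1. So λ(A) = 2/1 = 2.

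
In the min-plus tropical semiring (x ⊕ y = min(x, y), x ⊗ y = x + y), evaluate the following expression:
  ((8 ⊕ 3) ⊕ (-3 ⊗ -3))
((8 ⊕ 3) ⊕ (-3 ⊗ -3)) = -6

Expand innermost to outermost. Recall ⊕ takes the minimum of its arguments and ⊗ takes their sum. Working out the expression ((8 ⊕ 3) ⊕ (-3 ⊗ -3)) gives -6.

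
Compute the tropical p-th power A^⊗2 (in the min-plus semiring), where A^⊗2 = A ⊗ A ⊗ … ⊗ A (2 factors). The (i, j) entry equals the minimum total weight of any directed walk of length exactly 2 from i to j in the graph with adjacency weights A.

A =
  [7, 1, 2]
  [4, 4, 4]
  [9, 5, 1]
A^⊗2 =
  [5, 5, 3]
  [8, 5, 5]
  [9, 6, 2]

Each entry (A^⊗2)_ij equals the minimum over all length-2 walks i = v_0 → v_1 → … → v_2 = j of Σ_t A[v_t][v_{t+1}]. For example, for (i, j) = (0, 2) we minimise over 3 possible intermediate vertex sequences; the minimum is 3, attained along the walk 0 → 2 → 2.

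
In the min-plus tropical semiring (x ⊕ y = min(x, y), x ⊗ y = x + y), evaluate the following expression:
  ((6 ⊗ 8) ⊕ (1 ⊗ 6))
((6 ⊗ 8) ⊕ (1 ⊗ 6)) = 7

Expand innermost to outermost. Recall ⊕ takes the minimum of its arguments and ⊗ takes their sum. Working out the expression ((6 ⊗ 8) ⊕ (1 ⊗ 6)) gives 7.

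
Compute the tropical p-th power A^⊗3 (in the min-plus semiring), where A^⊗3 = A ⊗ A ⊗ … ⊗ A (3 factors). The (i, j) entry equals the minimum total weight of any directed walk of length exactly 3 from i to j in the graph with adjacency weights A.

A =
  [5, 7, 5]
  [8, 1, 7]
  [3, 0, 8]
A^⊗3 =
  [13, 6, 12]
  [10, 3, 9]
  [9, 2, 8]

Each entry (A^⊗3)_ij equals the minimum over all length-3 walks i = v_0 → v_1 → … → v_3 = j of Σ_t A[v_t][v_{t+1}]. For example, for (i, j) = (0, 2) we minimise over 9 possible intermediate vertex sequences; the minimum is 12, attained along the walk 0 → 2 → 1 → 2.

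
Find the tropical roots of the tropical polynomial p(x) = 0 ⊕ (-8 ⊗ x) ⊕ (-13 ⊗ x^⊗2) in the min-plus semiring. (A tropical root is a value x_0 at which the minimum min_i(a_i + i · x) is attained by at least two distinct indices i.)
Roots: {5, 8}

Each tropical root is a break point of the lower envelope of the lines y = a_i + i · x (there are 3 lines, with slopes 0, 1, ..., 2). Only the lines that attain the minimum somewhere contribute to roots; other lines are dominated. Here the surviving (envelope) indices are i = 2, i = 1, i = 0.
Intersections between consecutive envelope lines give the roots: for adjacent envelope indices i < j the intersection is x = (a_i − a_j) / (j − i). Reading off the sorted break points: {5, 8}.
Verification: at each break x_0, at least two indices attain the minimum of min_i(a_i + i · x_0).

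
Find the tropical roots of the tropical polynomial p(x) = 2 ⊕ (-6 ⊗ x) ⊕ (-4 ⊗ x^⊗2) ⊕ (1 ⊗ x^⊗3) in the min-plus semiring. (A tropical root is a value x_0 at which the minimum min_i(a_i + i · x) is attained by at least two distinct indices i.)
Roots: {-5, -2, 8}

Each tropical root is a break point of the lower envelope of the lines y = a_i + i · x (there are 4 lines, with slopes 0, 1, ..., 3). Only the lines that attain the minimum somewhere contribute to roots; other lines are dominated. Here the surviving (envelope) indices are i = 3, i = 2, i = 1, i = 0.
Intersections between consecutive envelope lines give the roots: for adjacent envelope indices i < j the intersection is x = (a_i − a_j) / (j − i). Reading off the sorted break points: {-5, -2, 8}.
Verification: at each break x_0, at least two indices attain the minimum of min_i(a_i + i · x_0).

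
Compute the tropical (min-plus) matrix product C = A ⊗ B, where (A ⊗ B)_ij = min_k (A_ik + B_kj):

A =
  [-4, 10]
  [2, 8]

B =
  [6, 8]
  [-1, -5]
A ⊗ B =
  [2, 4]
  [7, 3]

Apply the min-plus product entry-by-entry:
  C[0][0] = min over k of (A[0][0] + B[0][0] = -4 + 6 = 2, A[0][1] + B[1][0] = 10 + -1 = 9) = 2 (attained at k = 0)
  C[0][1] = min over k of (A[0][0] + B[0][1] = -4 + 8 = 4, A[0][1] + B[1][1] = 10 + -5 = 5) = 4 (attained at k = 0)
  C[1][0] = min over k of (A[1][0] + B[0][0] = 2 + 6 = 8, A[1][1] + B[1][0] = 8 + -1 = 7) = 7 (attained at k = 1)
  C[1][1] = min over k of (A[1][0] + B[0][1] = 2 + 8 = 10, A[1][1] + B[1][1] = 8 + -5 = 3) = 3 (attained at k = 1)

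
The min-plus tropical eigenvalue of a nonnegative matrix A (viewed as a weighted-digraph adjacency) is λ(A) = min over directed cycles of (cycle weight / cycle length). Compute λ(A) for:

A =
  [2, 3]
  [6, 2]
λ(A) = 2

Enumerate directed cycles and compute their means (weight / length). Sample:
  cycle 0 → 0: weight = 2, length = 1, mean = 2/1 ≈ 2.000
  cycle 1 → 1: weight = 2, length = 1, mean = 2/1 ≈ 2.000
  cycle 0 → 1 → 0: weight = 9, length = 2, mean = 9/2 ≈ 4.500
  cycle 1 → 0 → 1: weight = 9, length = 2, mean = 9/2 ≈ 4.500
Minimum mean = 2.000, attained e.g. along the cycle 0 → 0 with weight 2 and length 1. So λ(A) = 2/1 = 2.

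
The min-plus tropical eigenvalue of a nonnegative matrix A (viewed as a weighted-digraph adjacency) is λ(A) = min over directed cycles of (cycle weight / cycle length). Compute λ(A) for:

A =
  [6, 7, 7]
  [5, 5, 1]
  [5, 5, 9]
λ(A) = 3

Enumerate directed cycles and compute their means (weight / length). Sample:
  cycle 0 → 0: weight = 6, length = 1, mean = 6/1 ≈ 6.000
  cycle 1 → 1: weight = 5, length = 1, mean = 5/1 ≈ 5.000
  cycle 2 → 2: weight = 9, length = 1, mean = 9/1 ≈ 9.000
  cycle 0 → 1 → 0: weight = 12, length = 2, mean = 12/2 ≈ 6.000
  cycle 0 → 2 → 0: weight = 12, length = 2, mean = 12/2 ≈ 6.000
  cycle 1 → 0 → 1: weight = 12, length = 2, mean = 12/2 ≈ 6.000
Minimum mean = 3.000, attained e.g. along the cycle 1 → 2 → 1 with weight 6 and length 2. So λ(A) = 6/2 = 3.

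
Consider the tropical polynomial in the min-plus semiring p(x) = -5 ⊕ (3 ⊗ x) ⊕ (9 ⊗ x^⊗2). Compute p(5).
p(5) = -5

A tropical monomial a ⊗ x^⊗i evaluates to a + i · x. Evaluating each term at x = 5:
  Term 0 contributes -5 + 0 · 5 = -5
  Term 1 contributes 3 + 1 · 5 = 8
  Term 2 contributes 9 + 2 · 5 = 19
p(5) = ⊕ of these = min[-5, 8, 19] = -5.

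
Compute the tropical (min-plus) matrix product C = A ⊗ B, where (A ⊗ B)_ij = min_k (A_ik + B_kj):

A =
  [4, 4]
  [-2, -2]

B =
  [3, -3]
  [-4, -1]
A ⊗ B =
  [0, 1]
  [-6, -5]

Apply the min-plus product entry-by-entry:
  C[0][0] = min over k of (A[0][0] + B[0][0] = 4 + 3 = 7, A[0][1] + B[1][0] = 4 + -4 = 0) = 0 (attained at k = 1)
  C[0][1] = min over k of (A[0][0] + B[0][1] = 4 + -3 = 1, A[0][1] + B[1][1] = 4 + -1 = 3) = 1 (attained at k = 0)
  C[1][0] = min over k of (A[1][0] + B[0][0] = -2 + 3 = 1, A[1][1] + B[1][0] = -2 + -4 = -6) = -6 (attained at k = 1)
  C[1][1] = min over k of (A[1][0] + B[0][1] = -2 + -3 = -5, A[1][1] + B[1][1] = -2 + -1 = -3) = -5 (attained at k = 0)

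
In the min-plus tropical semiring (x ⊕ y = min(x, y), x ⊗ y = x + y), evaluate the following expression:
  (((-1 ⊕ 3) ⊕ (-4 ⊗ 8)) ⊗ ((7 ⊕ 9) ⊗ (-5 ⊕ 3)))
(((-1 ⊕ 3) ⊕ (-4 ⊗ 8)) ⊗ ((7 ⊕ 9) ⊗ (-5 ⊕ 3))) = 1

Expand innermost to outermost. Recall ⊕ takes the minimum of its arguments and ⊗ takes their sum. Working out the expression (((-1 ⊕ 3) ⊕ (-4 ⊗ 8)) ⊗ ((7 ⊕ 9) ⊗ (-5 ⊕ 3))) gives 1.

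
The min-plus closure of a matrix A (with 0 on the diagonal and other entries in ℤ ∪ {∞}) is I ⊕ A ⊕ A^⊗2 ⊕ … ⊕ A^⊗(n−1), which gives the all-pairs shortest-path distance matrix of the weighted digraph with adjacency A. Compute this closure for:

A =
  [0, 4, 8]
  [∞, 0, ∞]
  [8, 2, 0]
Closure =
  [0, 4, 8]
  [∞, 0, ∞]
  [8, 2, 0]

This is the Floyd-Warshall all-pairs shortest-path computation. For each intermediate vertex k = 0, 1, …, 2, update dist[i][j] ← min(dist[i][j], dist[i][k] + dist[k][j]). The final matrix gives, for each (i, j), the minimum total weight of any directed path from i to j (possibly empty when i = j).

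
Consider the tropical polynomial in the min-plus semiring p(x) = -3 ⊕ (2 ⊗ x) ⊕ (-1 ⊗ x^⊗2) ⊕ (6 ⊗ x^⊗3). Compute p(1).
p(1) = -3

A tropical monomial a ⊗ x^⊗i evaluates to a + i · x. Evaluating each term at x = 1:
  Term 0 contributes -3 + 0 · 1 = -3
  Term 1 contributes 2 + 1 · 1 = 3
  Term 2 contributes -1 + 2 · 1 = 1
  Term 3 contributes 6 + 3 · 1 = 9
p(1) = ⊕ of these = min[-3, 3, 1, 9] = -3.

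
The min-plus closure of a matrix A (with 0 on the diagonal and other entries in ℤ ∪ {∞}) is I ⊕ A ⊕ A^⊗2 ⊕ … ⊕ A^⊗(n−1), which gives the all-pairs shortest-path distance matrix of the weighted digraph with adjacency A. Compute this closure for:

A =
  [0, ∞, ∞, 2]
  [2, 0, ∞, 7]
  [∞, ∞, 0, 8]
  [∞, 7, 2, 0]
Closure =
  [0, 9, 4, 2]
  [2, 0, 6, 4]
  [17, 15, 0, 8]
  [9, 7, 2, 0]

This is the Floyd-Warshall all-pairs shortest-path computation. For each intermediate vertex k = 0, 1, …, 3, update dist[i][j] ← min(dist[i][j], dist[i][k] + dist[k][j]). The final matrix gives, for each (i, j), the minimum total weight of any directed path from i to j (possibly empty when i = j).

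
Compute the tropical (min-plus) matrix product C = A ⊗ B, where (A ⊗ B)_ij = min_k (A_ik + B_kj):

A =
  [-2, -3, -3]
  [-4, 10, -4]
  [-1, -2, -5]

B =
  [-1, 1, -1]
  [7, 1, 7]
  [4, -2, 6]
A ⊗ B =
  [-3, -5, -3]
  [-5, -6, -5]
  [-2, -7, -2]

Apply the min-plus product entry-by-entry:
  C[0][0] = min over k of (A[0][0] + B[0][0] = -2 + -1 = -3, A[0][1] + B[1][0] = -3 + 7 = 4, A[0][2] + B[2][0] = -3 + 4 = 1) = -3 (attained at k = 0)
  C[0][1] = min over k of (A[0][0] + B[0][1] = -2 + 1 = -1, A[0][1] + B[1][1] = -3 + 1 = -2, A[0][2] + B[2][1] = -3 + -2 = -5) = -5 (attained at k = 2)
  C[0][2] = min over k of (A[0][0] + B[0][2] = -2 + -1 = -3, A[0][1] + B[1][2] = -3 + 7 = 4, A[0][2] + B[2][2] = -3 + 6 = 3) = -3 (attained at k = 0)
  C[1][0] = min over k of (A[1][0] + B[0][0] = -4 + -1 = -5, A[1][1] + B[1][0] = 10 + 7 = 17, A[1][2] + B[2][0] = -4 + 4 = 0) = -5 (attained at k = 0)
  C[1][1] = min over k of (A[1][0] + B[0][1] = -4 + 1 = -3, A[1][1] + B[1][1] = 10 + 1 = 11, A[1][2] + B[2][1] = -4 + -2 = -6) = -6 (attained at k = 2)
  C[1][2] = min over k of (A[1][0] + B[0][2] = -4 + -1 = -5, A[1][1] + B[1][2] = 10 + 7 = 17, A[1][2] + B[2][2] = -4 + 6 = 2) = -5 (attained at k = 0)
  C[2][0] = min over k of (A[2][0] + B[0][0] = -1 + -1 = -2, A[2][1] + B[1][0] = -2 + 7 = 5, A[2][2] + B[2][0] = -5 + 4 = -1) = -2 (attained at k = 0)
  C[2][1] = min over k of (A[2][0] + B[0][1] = -1 + 1 = 0, A[2][1] + B[1][1] = -2 + 1 = -1, A[2][2] + B[2][1] = -5 + -2 = -7) = -7 (attained at k = 2)
  C[2][2] = min over k of (A[2][0] + B[0][2] = -1 + -1 = -2, A[2][1] + B[1][2] = -2 + 7 = 5, A[2][2] + B[2][2] = -5 + 6 = 1) = -2 (attained at k = 0)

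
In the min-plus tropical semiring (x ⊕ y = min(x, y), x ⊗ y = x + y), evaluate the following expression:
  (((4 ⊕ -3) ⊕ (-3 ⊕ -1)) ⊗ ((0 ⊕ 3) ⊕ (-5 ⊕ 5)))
(((4 ⊕ -3) ⊕ (-3 ⊕ -1)) ⊗ ((0 ⊕ 3) ⊕ (-5 ⊕ 5))) = -8

Expand innermost to outermost. Recall ⊕ takes the minimum of its arguments and ⊗ takes their sum. Working out the expression (((4 ⊕ -3) ⊕ (-3 ⊕ -1)) ⊗ ((0 ⊕ 3) ⊕ (-5 ⊕ 5))) gives -8.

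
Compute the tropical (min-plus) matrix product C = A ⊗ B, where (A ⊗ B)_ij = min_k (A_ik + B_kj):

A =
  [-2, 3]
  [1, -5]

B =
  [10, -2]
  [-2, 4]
A ⊗ B =
  [1, -4]
  [-7, -1]

Apply the min-plus product entry-by-entry:
  C[0][0] = min over k of (A[0][0] + B[0][0] = -2 + 10 = 8, A[0][1] + B[1][0] = 3 + -2 = 1) = 1 (attained at k = 1)
  C[0][1] = min over k of (A[0][0] + B[0][1] = -2 + -2 = -4, A[0][1] + B[1][1] = 3 + 4 = 7) = -4 (attained at k = 0)
  C[1][0] = min over k of (A[1][0] + B[0][0] = 1 + 10 = 11, A[1][1] + B[1][0] = -5 + -2 = -7) = -7 (attained at k = 1)
  C[1][1] = min over k of (A[1][0] + B[0][1] = 1 + -2 = -1, A[1][1] + B[1][1] = -5 + 4 = -1) = -1 (attained at k = 0)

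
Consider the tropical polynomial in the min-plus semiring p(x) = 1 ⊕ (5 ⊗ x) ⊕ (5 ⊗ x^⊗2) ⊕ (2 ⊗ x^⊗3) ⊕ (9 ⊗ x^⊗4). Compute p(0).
p(0) = 1

A tropical monomial a ⊗ x^⊗i evaluates to a + i · x. Evaluating each term at x = 0:
  Term 0 contributes 1 + 0 · 0 = 1
  Term 1 contributes 5 + 1 · 0 = 5
  Term 2 contributes 5 + 2 · 0 = 5
  Term 3 contributes 2 + 3 · 0 = 2
  Term 4 contributes 9 + 4 · 0 = 9
p(0) = ⊕ of these = min[1, 5, 5, 2, 9] = 1.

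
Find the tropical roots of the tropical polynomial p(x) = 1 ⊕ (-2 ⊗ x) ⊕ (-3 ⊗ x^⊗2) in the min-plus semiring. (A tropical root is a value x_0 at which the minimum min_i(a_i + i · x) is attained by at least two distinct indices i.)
Roots: {1, 3}

Each tropical root is a break point of the lower envelope of the lines y = a_i + i · x (there are 3 lines, with slopes 0, 1, ..., 2). Only the lines that attain the minimum somewhere contribute to roots; other lines are dominated. Here the surviving (envelope) indices are i = 2, i = 1, i = 0.
Intersections between consecutive envelope lines give the roots: for adjacent envelope indices i < j the intersection is x = (a_i − a_j) / (j − i). Reading off the sorted break points: {1, 3}.
Verification: at each break x_0, at least two indices attain the minimum of min_i(a_i + i · x_0).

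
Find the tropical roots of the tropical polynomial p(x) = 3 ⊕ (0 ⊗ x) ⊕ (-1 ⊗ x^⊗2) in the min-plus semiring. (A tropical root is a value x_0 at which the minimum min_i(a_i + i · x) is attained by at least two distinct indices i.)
Roots: {1, 3}

Each tropical root is a break point of the lower envelope of the lines y = a_i + i · x (there are 3 lines, with slopes 0, 1, ..., 2). Only the lines that attain the minimum somewhere contribute to roots; other lines are dominated. Here the surviving (envelope) indices are i = 2, i = 1, i = 0.
Intersections between consecutive envelope lines give the roots: for adjacent envelope indices i < j the intersection is x = (a_i − a_j) / (j − i). Reading off the sorted break points: {1, 3}.
Verification: at each break x_0, at least two indices attain the minimum of min_i(a_i + i · x_0).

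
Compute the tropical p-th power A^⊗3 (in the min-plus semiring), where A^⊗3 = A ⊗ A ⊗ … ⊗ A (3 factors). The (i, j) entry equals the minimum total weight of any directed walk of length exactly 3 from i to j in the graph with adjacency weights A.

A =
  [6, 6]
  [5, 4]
A^⊗3 =
  [15, 14]
  [13, 12]

Each entry (A^⊗3)_ij equals the minimum over all length-3 walks i = v_0 → v_1 → … → v_3 = j of Σ_t A[v_t][v_{t+1}]. For example, for (i, j) = (0, 1) we minimise over 4 possible intermediate vertex sequences; the minimum is 14, attained along the walk 0 → 1 → 1 → 1.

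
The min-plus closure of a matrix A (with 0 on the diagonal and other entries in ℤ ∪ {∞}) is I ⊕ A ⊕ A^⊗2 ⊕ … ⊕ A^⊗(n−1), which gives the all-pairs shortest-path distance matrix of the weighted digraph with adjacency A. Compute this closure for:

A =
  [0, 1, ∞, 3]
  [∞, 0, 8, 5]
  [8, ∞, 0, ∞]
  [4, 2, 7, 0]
Closure =
  [0, 1, 9, 3]
  [9, 0, 8, 5]
  [8, 9, 0, 11]
  [4, 2, 7, 0]

This is the Floyd-Warshall all-pairs shortest-path computation. For each intermediate vertex k = 0, 1, …, 3, update dist[i][j] ← min(dist[i][j], dist[i][k] + dist[k][j]). The final matrix gives, for each (i, j), the minimum total weight of any directed path from i to j (possibly empty when i = j).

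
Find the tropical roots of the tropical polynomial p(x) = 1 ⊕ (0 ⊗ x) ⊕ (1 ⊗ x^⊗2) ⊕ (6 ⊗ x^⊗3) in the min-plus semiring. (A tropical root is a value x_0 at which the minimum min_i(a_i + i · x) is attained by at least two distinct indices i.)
Roots: {-5, -1, 1}

Each tropical root is a break point of the lower envelope of the lines y = a_i + i · x (there are 4 lines, with slopes 0, 1, ..., 3). Only the lines that attain the minimum somewhere contribute to roots; other lines are dominated. Here the surviving (envelope) indices are i = 3, i = 2, i = 1, i = 0.
Intersections between consecutive envelope lines give the roots: for adjacent envelope indices i < j the intersection is x = (a_i − a_j) / (j − i). Reading off the sorted break points: {-5, -1, 1}.
Verification: at each break x_0, at least two indices attain the minimum of min_i(a_i + i · x_0).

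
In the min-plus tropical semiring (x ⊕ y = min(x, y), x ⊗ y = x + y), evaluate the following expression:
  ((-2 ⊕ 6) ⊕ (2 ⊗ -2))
((-2 ⊕ 6) ⊕ (2 ⊗ -2)) = -2

Expand innermost to outermost. Recall ⊕ takes the minimum of its arguments and ⊗ takes their sum. Working out the expression ((-2 ⊕ 6) ⊕ (2 ⊗ -2)) gives -2.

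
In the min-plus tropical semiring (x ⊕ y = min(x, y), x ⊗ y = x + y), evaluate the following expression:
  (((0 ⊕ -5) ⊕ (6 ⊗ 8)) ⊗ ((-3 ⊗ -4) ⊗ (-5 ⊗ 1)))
(((0 ⊕ -5) ⊕ (6 ⊗ 8)) ⊗ ((-3 ⊗ -4) ⊗ (-5 ⊗ 1))) = -16

Expand innermost to outermost. Recall ⊕ takes the minimum of its arguments and ⊗ takes their sum. Working out the expression (((0 ⊕ -5) ⊕ (6 ⊗ 8)) ⊗ ((-3 ⊗ -4) ⊗ (-5 ⊗ 1))) gives -16.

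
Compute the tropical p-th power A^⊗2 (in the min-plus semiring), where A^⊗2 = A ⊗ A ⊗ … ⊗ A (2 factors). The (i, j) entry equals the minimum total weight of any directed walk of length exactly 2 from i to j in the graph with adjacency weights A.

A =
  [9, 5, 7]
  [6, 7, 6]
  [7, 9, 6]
A^⊗2 =
  [11, 12, 11]
  [13, 11, 12]
  [13, 12, 12]

Each entry (A^⊗2)_ij equals the minimum over all length-2 walks i = v_0 → v_1 → … → v_2 = j of Σ_t A[v_t][v_{t+1}]. For example, for (i, j) = (0, 2) we minimise over 3 possible intermediate vertex sequences; the minimum is 11, attained along the walk 0 → 1 → 2.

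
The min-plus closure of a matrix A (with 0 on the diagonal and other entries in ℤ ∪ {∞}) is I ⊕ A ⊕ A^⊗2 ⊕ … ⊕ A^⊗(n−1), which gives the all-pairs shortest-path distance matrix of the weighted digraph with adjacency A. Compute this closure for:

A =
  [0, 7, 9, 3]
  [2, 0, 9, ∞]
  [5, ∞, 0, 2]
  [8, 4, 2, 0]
Closure =
  [0, 7, 5, 3]
  [2, 0, 7, 5]
  [5, 6, 0, 2]
  [6, 4, 2, 0]

This is the Floyd-Warshall all-pairs shortest-path computation. For each intermediate vertex k = 0, 1, …, 3, update dist[i][j] ← min(dist[i][j], dist[i][k] + dist[k][j]). The final matrix gives, for each (i, j), the minimum total weight of any directed path from i to j (possibly empty when i = j).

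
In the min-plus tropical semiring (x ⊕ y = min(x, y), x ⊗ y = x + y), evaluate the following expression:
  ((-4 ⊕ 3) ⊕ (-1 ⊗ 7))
((-4 ⊕ 3) ⊕ (-1 ⊗ 7)) = -4

Expand innermost to outermost. Recall ⊕ takes the minimum of its arguments and ⊗ takes their sum. Working out the expression ((-4 ⊕ 3) ⊕ (-1 ⊗ 7)) gives -4.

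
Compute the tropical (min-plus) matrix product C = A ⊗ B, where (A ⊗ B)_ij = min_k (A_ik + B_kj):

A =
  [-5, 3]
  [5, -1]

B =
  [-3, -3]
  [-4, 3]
A ⊗ B =
  [-8, -8]
  [-5, 2]

Apply the min-plus product entry-by-entry:
  C[0][0] = min over k of (A[0][0] + B[0][0] = -5 + -3 = -8, A[0][1] + B[1][0] = 3 + -4 = -1) = -8 (attained at k = 0)
  C[0][1] = min over k of (A[0][0] + B[0][1] = -5 + -3 = -8, A[0][1] + B[1][1] = 3 + 3 = 6) = -8 (attained at k = 0)
  C[1][0] = min over k of (A[1][0] + B[0][0] = 5 + -3 = 2, A[1][1] + B[1][0] = -1 + -4 = -5) = -5 (attained at k = 1)
  C[1][1] = min over k of (A[1][0] + B[0][1] = 5 + -3 = 2, A[1][1] + B[1][1] = -1 + 3 = 2) = 2 (attained at k = 0)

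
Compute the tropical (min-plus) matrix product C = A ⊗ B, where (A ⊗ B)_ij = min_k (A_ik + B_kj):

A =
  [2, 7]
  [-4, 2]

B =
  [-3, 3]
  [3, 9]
A ⊗ B =
  [-1, 5]
  [-7, -1]

Apply the min-plus product entry-by-entry:
  C[0][0] = min over k of (A[0][0] + B[0][0] = 2 + -3 = -1, A[0][1] + B[1][0] = 7 + 3 = 10) = -1 (attained at k = 0)
  C[0][1] = min over k of (A[0][0] + B[0][1] = 2 + 3 = 5, A[0][1] + B[1][1] = 7 + 9 = 16) = 5 (attained at k = 0)
  C[1][0] = min over k of (A[1][0] + B[0][0] = -4 + -3 = -7, A[1][1] + B[1][0] = 2 + 3 = 5) = -7 (attained at k = 0)
  C[1][1] = min over k of (A[1][0] + B[0][1] = -4 + 3 = -1, A[1][1] + B[1][1] = 2 + 9 = 11) = -1 (attained at k = 0)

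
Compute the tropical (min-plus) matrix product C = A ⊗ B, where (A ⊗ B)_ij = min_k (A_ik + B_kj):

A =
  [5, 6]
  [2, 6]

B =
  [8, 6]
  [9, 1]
A ⊗ B =
  [13, 7]
  [10, 7]

Apply the min-plus product entry-by-entry:
  C[0][0] = min over k of (A[0][0] + B[0][0] = 5 + 8 = 13, A[0][1] + B[1][0] = 6 + 9 = 15) = 13 (attained at k = 0)
  C[0][1] = min over k of (A[0][0] + B[0][1] = 5 + 6 = 11, A[0][1] + B[1][1] = 6 + 1 = 7) = 7 (attained at k = 1)
  C[1][0] = min over k of (A[1][0] + B[0][0] = 2 + 8 = 10, A[1][1] + B[1][0] = 6 + 9 = 15) = 10 (attained at k = 0)
  C[1][1] = min over k of (A[1][0] + B[0][1] = 2 + 6 = 8, A[1][1] + B[1][1] = 6 + 1 = 7) = 7 (attained at k = 1)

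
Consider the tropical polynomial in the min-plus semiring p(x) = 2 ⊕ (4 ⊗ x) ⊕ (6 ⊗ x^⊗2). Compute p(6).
p(6) = 2

A tropical monomial a ⊗ x^⊗i evaluates to a + i · x. Evaluating each term at x = 6:
  Term 0 contributes 2 + 0 · 6 = 2
  Term 1 contributes 4 + 1 · 6 = 10
  Term 2 contributes 6 + 2 · 6 = 18
p(6) = ⊕ of these = min[2, 10, 18] = 2.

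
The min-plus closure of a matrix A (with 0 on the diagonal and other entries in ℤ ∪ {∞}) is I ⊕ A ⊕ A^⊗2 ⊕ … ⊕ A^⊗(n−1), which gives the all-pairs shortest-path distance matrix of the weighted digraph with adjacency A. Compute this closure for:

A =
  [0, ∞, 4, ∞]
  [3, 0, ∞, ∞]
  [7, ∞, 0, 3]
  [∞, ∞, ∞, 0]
Closure =
  [0, ∞, 4, 7]
  [3, 0, 7, 10]
  [7, ∞, 0, 3]
  [∞, ∞, ∞, 0]

This is the Floyd-Warshall all-pairs shortest-path computation. For each intermediate vertex k = 0, 1, …, 3, update dist[i][j] ← min(dist[i][j], dist[i][k] + dist[k][j]). The final matrix gives, for each (i, j), the minimum total weight of any directed path from i to j (possibly empty when i = j).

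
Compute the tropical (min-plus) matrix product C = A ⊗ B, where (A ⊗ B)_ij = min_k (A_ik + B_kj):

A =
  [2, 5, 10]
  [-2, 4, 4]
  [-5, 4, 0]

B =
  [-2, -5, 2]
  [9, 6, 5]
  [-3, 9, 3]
A ⊗ B =
  [0, -3, 4]
  [-4, -7, 0]
  [-7, -10, -3]

Apply the min-plus product entry-by-entry:
  C[0][0] = min over k of (A[0][0] + B[0][0] = 2 + -2 = 0, A[0][1] + B[1][0] = 5 + 9 = 14, A[0][2] + B[2][0] = 10 + -3 = 7) = 0 (attained at k = 0)
  C[0][1] = min over k of (A[0][0] + B[0][1] = 2 + -5 = -3, A[0][1] + B[1][1] = 5 + 6 = 11, A[0][2] + B[2][1] = 10 + 9 = 19) = -3 (attained at k = 0)
  C[0][2] = min over k of (A[0][0] + B[0][2] = 2 + 2 = 4, A[0][1] + B[1][2] = 5 + 5 = 10, A[0][2] + B[2][2] = 10 + 3 = 13) = 4 (attained at k = 0)
  C[1][0] = min over k of (A[1][0] + B[0][0] = -2 + -2 = -4, A[1][1] + B[1][0] = 4 + 9 = 13, A[1][2] + B[2][0] = 4 + -3 = 1) = -4 (attained at k = 0)
  C[1][1] = min over k of (A[1][0] + B[0][1] = -2 + -5 = -7, A[1][1] + B[1][1] = 4 + 6 = 10, A[1][2] + B[2][1] = 4 + 9 = 13) = -7 (attained at k = 0)
  C[1][2] = min over k of (A[1][0] + B[0][2] = -2 + 2 = 0, A[1][1] + B[1][2] = 4 + 5 = 9, A[1][2] + B[2][2] = 4 + 3 = 7) = 0 (attained at k = 0)
  C[2][0] = min over k of (A[2][0] + B[0][0] = -5 + -2 = -7, A[2][1] + B[1][0] = 4 + 9 = 13, A[2][2] + B[2][0] = 0 + -3 = -3) = -7 (attained at k = 0)
  C[2][1] = min over k of (A[2][0] + B[0][1] = -5 + -5 = -10, A[2][1] + B[1][1] = 4 + 6 = 10, A[2][2] + B[2][1] = 0 + 9 = 9) = -10 (attained at k = 0)
  C[2][2] = min over k of (A[2][0] + B[0][2] = -5 + 2 = -3, A[2][1] + B[1][2] = 4 + 5 = 9, A[2][2] + B[2][2] = 0 + 3 = 3) = -3 (attained at k = 0)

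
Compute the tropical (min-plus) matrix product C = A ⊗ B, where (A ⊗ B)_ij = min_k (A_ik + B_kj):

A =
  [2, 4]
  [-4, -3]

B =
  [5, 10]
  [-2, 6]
A ⊗ B =
  [2, 10]
  [-5, 3]

Apply the min-plus product entry-by-entry:
  C[0][0] = min over k of (A[0][0] + B[0][0] = 2 + 5 = 7, A[0][1] + B[1][0] = 4 + -2 = 2) = 2 (attained at k = 1)
  C[0][1] = min over k of (A[0][0] + B[0][1] = 2 + 10 = 12, A[0][1] + B[1][1] = 4 + 6 = 10) = 10 (attained at k = 1)
  C[1][0] = min over k of (A[1][0] + B[0][0] = -4 + 5 = 1, A[1][1] + B[1][0] = -3 + -2 = -5) = -5 (attained at k = 1)
  C[1][1] = min over k of (A[1][0] + B[0][1] = -4 + 10 = 6, A[1][1] + B[1][1] = -3 + 6 = 3) = 3 (attained at k = 1)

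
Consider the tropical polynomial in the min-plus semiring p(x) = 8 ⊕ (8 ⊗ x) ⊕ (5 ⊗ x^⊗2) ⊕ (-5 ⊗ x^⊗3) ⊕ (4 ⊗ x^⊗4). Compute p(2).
p(2) = 1

A tropical monomial a ⊗ x^⊗i evaluates to a + i · x. Evaluating each term at x = 2:
  Term 0 contributes 8 + 0 · 2 = 8
  Term 1 contributes 8 + 1 · 2 = 10
  Term 2 contributes 5 + 2 · 2 = 9
  Term 3 contributes -5 + 3 · 2 = 1
  Term 4 contributes 4 + 4 · 2 = 12
p(2) = ⊕ of these = min[8, 10, 9, 1, 12] = 1.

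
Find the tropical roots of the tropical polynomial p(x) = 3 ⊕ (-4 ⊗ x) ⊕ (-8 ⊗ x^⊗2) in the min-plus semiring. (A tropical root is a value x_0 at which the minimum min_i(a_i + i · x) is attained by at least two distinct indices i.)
Roots: {4, 7}

Each tropical root is a break point of the lower envelope of the lines y = a_i + i · x (there are 3 lines, with slopes 0, 1, ..., 2). Only the lines that attain the minimum somewhere contribute to roots; other lines are dominated. Here the surviving (envelope) indices are i = 2, i = 1, i = 0.
Intersections between consecutive envelope lines give the roots: for adjacent envelope indices i < j the intersection is x = (a_i − a_j) / (j − i). Reading off the sorted break points: {4, 7}.
Verification: at each break x_0, at least two indices attain the minimum of min_i(a_i + i · x_0).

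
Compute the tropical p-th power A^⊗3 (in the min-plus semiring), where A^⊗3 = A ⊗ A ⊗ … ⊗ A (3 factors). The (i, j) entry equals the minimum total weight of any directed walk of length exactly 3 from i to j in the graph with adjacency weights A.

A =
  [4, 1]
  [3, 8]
A^⊗3 =
  [8, 5]
  [7, 8]

Each entry (A^⊗3)_ij equals the minimum over all length-3 walks i = v_0 → v_1 → … → v_3 = j of Σ_t A[v_t][v_{t+1}]. For example, for (i, j) = (0, 1) we minimise over 4 possible intermediate vertex sequences; the minimum is 5, attained along the walk 0 → 1 → 0 → 1.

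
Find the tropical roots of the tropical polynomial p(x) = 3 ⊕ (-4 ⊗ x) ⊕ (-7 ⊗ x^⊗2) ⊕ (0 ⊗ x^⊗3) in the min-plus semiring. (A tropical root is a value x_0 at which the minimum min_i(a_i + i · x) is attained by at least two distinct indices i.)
Roots: {-7, 3, 7}

Each tropical root is a break point of the lower envelope of the lines y = a_i + i · x (there are 4 lines, with slopes 0, 1, ..., 3). Only the lines that attain the minimum somewhere contribute to roots; other lines are dominated. Here the surviving (envelope) indices are i = 3, i = 2, i = 1, i = 0.
Intersections between consecutive envelope lines give the roots: for adjacent envelope indices i < j the intersection is x = (a_i − a_j) / (j − i). Reading off the sorted break points: {-7, 3, 7}.
Verification: at each break x_0, at least two indices attain the minimum of min_i(a_i + i · x_0).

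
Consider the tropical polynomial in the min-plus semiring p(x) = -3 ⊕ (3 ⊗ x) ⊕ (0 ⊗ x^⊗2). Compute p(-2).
p(-2) = -4

A tropical monomial a ⊗ x^⊗i evaluates to a + i · x. Evaluating each term at x = -2:
  Term 0 contributes -3 + 0 · -2 = -3
  Term 1 contributes 3 + 1 · -2 = 1
  Term 2 contributes 0 + 2 · -2 = -4
p(-2) = ⊕ of these = min[-3, 1, -4] = -4.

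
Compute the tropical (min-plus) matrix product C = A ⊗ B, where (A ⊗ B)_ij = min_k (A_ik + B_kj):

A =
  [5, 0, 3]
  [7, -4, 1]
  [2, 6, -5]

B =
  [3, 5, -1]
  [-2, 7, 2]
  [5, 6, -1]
A ⊗ B =
  [-2, 7, 2]
  [-6, 3, -2]
  [0, 1, -6]

Apply the min-plus product entry-by-entry:
  C[0][0] = min over k of (A[0][0] + B[0][0] = 5 + 3 = 8, A[0][1] + B[1][0] = 0 + -2 = -2, A[0][2] + B[2][0] = 3 + 5 = 8) = -2 (attained at k = 1)
  C[0][1] = min over k of (A[0][0] + B[0][1] = 5 + 5 = 10, A[0][1] + B[1][1] = 0 + 7 = 7, A[0][2] + B[2][1] = 3 + 6 = 9) = 7 (attained at k = 1)
  C[0][2] = min over k of (A[0][0] + B[0][2] = 5 + -1 = 4, A[0][1] + B[1][2] = 0 + 2 = 2, A[0][2] + B[2][2] = 3 + -1 = 2) = 2 (attained at k = 1)
  C[1][0] = min over k of (A[1][0] + B[0][0] = 7 + 3 = 10, A[1][1] + B[1][0] = -4 + -2 = -6, A[1][2] + B[2][0] = 1 + 5 = 6) = -6 (attained at k = 1)
  C[1][1] = min over k of (A[1][0] + B[0][1] = 7 + 5 = 12, A[1][1] + B[1][1] = -4 + 7 = 3, A[1][2] + B[2][1] = 1 + 6 = 7) = 3 (attained at k = 1)
  C[1][2] = min over k of (A[1][0] + B[0][2] = 7 + -1 = 6, A[1][1] + B[1][2] = -4 + 2 = -2, A[1][2] + B[2][2] = 1 + -1 = 0) = -2 (attained at k = 1)
  C[2][0] = min over k of (A[2][0] + B[0][0] = 2 + 3 = 5, A[2][1] + B[1][0] = 6 + -2 = 4, A[2][2] + B[2][0] = -5 + 5 = 0) = 0 (attained at k = 2)
  C[2][1] = min over k of (A[2][0] + B[0][1] = 2 + 5 = 7, A[2][1] + B[1][1] = 6 + 7 = 13, A[2][2] + B[2][1] = -5 + 6 = 1) = 1 (attained at k = 2)
  C[2][2] = min over k of (A[2][0] + B[0][2] = 2 + -1 = 1, A[2][1] + B[1][2] = 6 + 2 = 8, A[2][2] + B[2][2] = -5 + -1 = -6) = -6 (attained at k = 2)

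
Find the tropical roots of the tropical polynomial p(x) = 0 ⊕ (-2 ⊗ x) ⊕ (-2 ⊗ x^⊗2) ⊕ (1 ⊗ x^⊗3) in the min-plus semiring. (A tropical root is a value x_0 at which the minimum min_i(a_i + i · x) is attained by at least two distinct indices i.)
Roots: {-3, 0, 2}

Each tropical root is a break point of the lower envelope of the lines y = a_i + i · x (there are 4 lines, with slopes 0, 1, ..., 3). Only the lines that attain the minimum somewhere contribute to roots; other lines are dominated. Here the surviving (envelope) indices are i = 3, i = 2, i = 1, i = 0.
Intersections between consecutive envelope lines give the roots: for adjacent envelope indices i < j the intersection is x = (a_i − a_j) / (j − i). Reading off the sorted break points: {-3, 0, 2}.
Verification: at each break x_0, at least two indices attain the minimum of min_i(a_i + i · x_0).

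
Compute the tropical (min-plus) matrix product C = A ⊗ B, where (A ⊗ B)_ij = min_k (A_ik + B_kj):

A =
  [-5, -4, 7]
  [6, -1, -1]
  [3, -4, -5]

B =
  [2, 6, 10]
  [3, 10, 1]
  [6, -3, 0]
A ⊗ B =
  [-3, 1, -3]
  [2, -4, -1]
  [-1, -8, -5]

Apply the min-plus product entry-by-entry:
  C[0][0] = min over k of (A[0][0] + B[0][0] = -5 + 2 = -3, A[0][1] + B[1][0] = -4 + 3 = -1, A[0][2] + B[2][0] = 7 + 6 = 13) = -3 (attained at k = 0)
  C[0][1] = min over k of (A[0][0] + B[0][1] = -5 + 6 = 1, A[0][1] + B[1][1] = -4 + 10 = 6, A[0][2] + B[2][1] = 7 + -3 = 4) = 1 (attained at k = 0)
  C[0][2] = min over k of (A[0][0] + B[0][2] = -5 + 10 = 5, A[0][1] + B[1][2] = -4 + 1 = -3, A[0][2] + B[2][2] = 7 + 0 = 7) = -3 (attained at k = 1)
  C[1][0] = min over k of (A[1][0] + B[0][0] = 6 + 2 = 8, A[1][1] + B[1][0] = -1 + 3 = 2, A[1][2] + B[2][0] = -1 + 6 = 5) = 2 (attained at k = 1)
  C[1][1] = min over k of (A[1][0] + B[0][1] = 6 + 6 = 12, A[1][1] + B[1][1] = -1 + 10 = 9, A[1][2] + B[2][1] = -1 + -3 = -4) = -4 (attained at k = 2)
  C[1][2] = min over k of (A[1][0] + B[0][2] = 6 + 10 = 16, A[1][1] + B[1][2] = -1 + 1 = 0, A[1][2] + B[2][2] = -1 + 0 = -1) = -1 (attained at k = 2)
  C[2][0] = min over k of (A[2][0] + B[0][0] = 3 + 2 = 5, A[2][1] + B[1][0] = -4 + 3 = -1, A[2][2] + B[2][0] = -5 + 6 = 1) = -1 (attained at k = 1)
  C[2][1] = min over k of (A[2][0] + B[0][1] = 3 + 6 = 9, A[2][1] + B[1][1] = -4 + 10 = 6, A[2][2] + B[2][1] = -5 + -3 = -8) = -8 (attained at k = 2)
  C[2][2] = min over k of (A[2][0] + B[0][2] = 3 + 10 = 13, A[2][1] + B[1][2] = -4 + 1 = -3, A[2][2] + B[2][2] = -5 + 0 = -5) = -5 (attained at k = 2)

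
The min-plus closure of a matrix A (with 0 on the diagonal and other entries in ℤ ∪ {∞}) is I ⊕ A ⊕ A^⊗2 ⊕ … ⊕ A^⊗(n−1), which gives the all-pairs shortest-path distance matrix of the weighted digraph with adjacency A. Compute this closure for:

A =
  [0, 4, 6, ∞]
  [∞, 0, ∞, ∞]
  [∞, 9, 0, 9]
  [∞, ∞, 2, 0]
Closure =
  [0, 4, 6, 15]
  [∞, 0, ∞, ∞]
  [∞, 9, 0, 9]
  [∞, 11, 2, 0]

This is the Floyd-Warshall all-pairs shortest-path computation. For each intermediate vertex k = 0, 1, …, 3, update dist[i][j] ← min(dist[i][j], dist[i][k] + dist[k][j]). The final matrix gives, for each (i, j), the minimum total weight of any directed path from i to j (possibly empty when i = j).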